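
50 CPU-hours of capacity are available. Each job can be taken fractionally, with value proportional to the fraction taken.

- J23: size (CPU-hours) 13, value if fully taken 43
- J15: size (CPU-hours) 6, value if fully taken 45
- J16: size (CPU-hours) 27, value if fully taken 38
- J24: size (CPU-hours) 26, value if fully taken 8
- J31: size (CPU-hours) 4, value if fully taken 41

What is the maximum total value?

Sort by value density: J31 41/4≈10.2, J15 45/6≈7.5, J23 43/13≈3.31, J16 38/27≈1.41, J24 8/26≈0.308.
J31: take in full, 4 CPU-hours for value 41 ; 46 left.
All 6 CPU-hours of J15 fit (value 45) ; 40 remain.
Take all of J23 (13 CPU-hours, value 43) ; 27 CPU-hours left.
Take all of J16 (27 CPU-hours, value 38) ; 0 CPU-hours left.
Total value = 167.

167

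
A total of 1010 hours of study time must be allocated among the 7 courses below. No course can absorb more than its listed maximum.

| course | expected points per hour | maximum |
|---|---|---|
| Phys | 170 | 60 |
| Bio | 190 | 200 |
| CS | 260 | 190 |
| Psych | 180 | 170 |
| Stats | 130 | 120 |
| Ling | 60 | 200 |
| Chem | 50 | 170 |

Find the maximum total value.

159300

Order the courses by expected points per hour: CS 260 > Bio 190 > Psych 180 > Phys 170 > Stats 130 > Ling 60 > Chem 50.
CS takes 190 to reach its cap of 190 ; 820 left.
Bio takes 200 to reach its cap of 200 ; 620 left.
Psych: +170 to 170 (cap) ; 450 left.
Phys takes 60 to reach its cap of 60 ; 390 left.
Stats takes 120 to reach its cap of 120 ; 270 left.
Ling: +200 to 200 (cap) ; 70 left.
Chem has room for 170 but only 70 remain, so it gets 70.
Total = 170×60 + 190×200 + 260×190 + 180×170 + 130×120 + 60×200 + 50×70 = 159300.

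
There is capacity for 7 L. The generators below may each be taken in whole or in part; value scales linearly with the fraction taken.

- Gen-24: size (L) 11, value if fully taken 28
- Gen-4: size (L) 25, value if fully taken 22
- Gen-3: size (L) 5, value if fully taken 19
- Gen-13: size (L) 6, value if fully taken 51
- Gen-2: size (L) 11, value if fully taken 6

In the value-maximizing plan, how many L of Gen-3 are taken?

Best value per unit of size first: Gen-13 51/6≈8.5, Gen-3 19/5≈3.8, Gen-24 28/11≈2.55, Gen-4 22/25≈0.88, Gen-2 6/11≈0.545.
All 6 L of Gen-13 fit (value 51) → 1 remain.
Only 1 L remain; take 1/5 of Gen-3 for value 19×1/5 = 3.8.

1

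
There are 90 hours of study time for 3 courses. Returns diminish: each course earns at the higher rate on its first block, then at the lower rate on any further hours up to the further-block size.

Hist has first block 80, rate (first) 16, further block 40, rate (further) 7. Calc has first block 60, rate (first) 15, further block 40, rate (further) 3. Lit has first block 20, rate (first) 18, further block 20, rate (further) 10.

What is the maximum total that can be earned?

1480

Rank every tier by rate: Lit/first 18 > Hist/first 16 > Calc/first 15 > Lit/second 10 > Hist/second 7 > Calc/second 3.
Lit first at 18: fill all 20 ; 70 left.
Hist/first: +70 of 80 at 16; pool empty.
Total = 18×20 + 16×70 = 1480.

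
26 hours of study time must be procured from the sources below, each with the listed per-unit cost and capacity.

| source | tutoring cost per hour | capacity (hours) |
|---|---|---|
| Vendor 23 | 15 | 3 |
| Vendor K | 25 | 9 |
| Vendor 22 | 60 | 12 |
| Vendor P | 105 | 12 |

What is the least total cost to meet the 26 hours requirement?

1200

Use sources in increasing cost order.
Take 3 from Vendor 23 at 15 ; need 23 more.
Vendor K at 25: take all 9 hours ; 14 still needed.
Vendor 22 (60): use full 12 ; 2 hours to go.
Vendor P (105): take the remaining 2 ; done.
Cost = 3×15 + 9×25 + 12×60 + 2×105 = 1200.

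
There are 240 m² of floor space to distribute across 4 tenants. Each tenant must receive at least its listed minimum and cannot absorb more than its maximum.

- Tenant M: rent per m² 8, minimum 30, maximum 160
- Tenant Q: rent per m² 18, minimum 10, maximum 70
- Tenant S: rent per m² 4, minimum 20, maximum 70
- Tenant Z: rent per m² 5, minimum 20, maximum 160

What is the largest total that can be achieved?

2480

Meeting every minimum uses 30+10+20+20 = 80 m², leaving 160.
Highest rent per m² first: Tenant Q 18 > Tenant M 8 > Tenant Z 5 > Tenant S 4.
Give Tenant Q 60 more to hit its cap of 70 — 100 left.
Tenant M: +100 (room for 130) → 130. Pool exhausted.
Total = 8×130 + 18×70 + 4×20 + 5×20 = 2480.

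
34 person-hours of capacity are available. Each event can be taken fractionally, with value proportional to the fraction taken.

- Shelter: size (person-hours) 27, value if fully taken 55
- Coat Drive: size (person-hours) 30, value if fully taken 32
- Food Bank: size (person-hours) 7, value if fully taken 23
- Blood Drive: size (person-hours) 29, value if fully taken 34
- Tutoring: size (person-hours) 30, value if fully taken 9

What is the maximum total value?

Best value per unit of size first: Food Bank 23/7≈3.29, Shelter 55/27≈2.04, Blood Drive 34/29≈1.17, Coat Drive 32/30≈1.07, Tutoring 9/30≈0.3.
Take all of Food Bank (7 person-hours, value 23) → 27 person-hours left.
Shelter: take in full, 27 person-hours for value 55 → 0 left.
Total value = 78.

78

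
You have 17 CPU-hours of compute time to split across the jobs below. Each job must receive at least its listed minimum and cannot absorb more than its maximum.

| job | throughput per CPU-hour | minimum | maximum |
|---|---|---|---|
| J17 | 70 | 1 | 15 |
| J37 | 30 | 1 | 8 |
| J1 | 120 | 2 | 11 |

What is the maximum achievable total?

Meeting every minimum uses 1+1+2 = 4 CPU-hours, leaving 13.
Order the jobs by throughput per CPU-hour: J1 120 > J17 70 > J37 30.
Give J1 9 more to hit its cap of 11 → 4 left.
J17: +4 (room for 14) → 5. Pool exhausted.
Total = 70×5 + 30×1 + 120×11 = 1700.

1700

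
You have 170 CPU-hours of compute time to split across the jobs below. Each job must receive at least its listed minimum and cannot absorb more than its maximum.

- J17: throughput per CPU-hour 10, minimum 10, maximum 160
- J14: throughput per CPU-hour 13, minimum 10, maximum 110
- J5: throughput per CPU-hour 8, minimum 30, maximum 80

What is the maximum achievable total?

Meeting every minimum uses 10+10+30 = 50 CPU-hours, leaving 120.
Order the jobs by throughput per CPU-hour: J14 13 > J17 10 > J5 8.
J14: +100 to 110 (cap) → 20 left.
J17 has room for 150 more but only 20 remain, so it gets 30.
Total = 10×30 + 13×110 + 8×30 = 1970.

1970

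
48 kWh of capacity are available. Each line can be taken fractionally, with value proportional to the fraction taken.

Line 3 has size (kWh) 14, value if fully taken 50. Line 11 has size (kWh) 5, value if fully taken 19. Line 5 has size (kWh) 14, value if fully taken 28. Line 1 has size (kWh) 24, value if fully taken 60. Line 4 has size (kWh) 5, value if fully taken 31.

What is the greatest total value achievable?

Rank by value-to-size ratio: Line 4 31/5≈6.2, Line 11 19/5≈3.8, Line 3 50/14≈3.57, Line 1 60/24≈2.5, Line 5 28/14≈2.
All 5 kWh of Line 4 fit (value 31) ; 43 remain.
All 5 kWh of Line 11 fit (value 19) ; 38 remain.
Take all of Line 3 (14 kWh, value 50) ; 24 kWh left.
Take all of Line 1 (24 kWh, value 60) ; 0 kWh left.
Total value = 160.

160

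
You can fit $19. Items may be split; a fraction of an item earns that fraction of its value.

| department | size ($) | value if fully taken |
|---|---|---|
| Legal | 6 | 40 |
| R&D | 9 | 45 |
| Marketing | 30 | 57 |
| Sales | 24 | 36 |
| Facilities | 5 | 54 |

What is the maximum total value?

Sort by value density: Facilities 54/5≈10.8, Legal 40/6≈6.67, R&D 45/9≈5, Marketing 57/30≈1.9, Sales 36/24≈1.5.
All 5 $ of Facilities fit (value 54) → 14 remain.
Legal: take in full, 6 $ for value 40 → 8 left.
Fill the last 8 $ with part of R&D: 8/9 of it earns 40.
Total value = 134.

134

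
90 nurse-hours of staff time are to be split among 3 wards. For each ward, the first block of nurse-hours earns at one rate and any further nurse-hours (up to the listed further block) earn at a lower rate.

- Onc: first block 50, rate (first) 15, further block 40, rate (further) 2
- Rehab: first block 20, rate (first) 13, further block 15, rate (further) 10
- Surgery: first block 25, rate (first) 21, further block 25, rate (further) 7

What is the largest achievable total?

1470

Treat each block as its own option and order by rate: Surgery/tier1 21 > Onc/tier1 15 > Rehab/tier1 13 > Rehab/tier2 10 > Surgery/tier2 7 > Onc/tier2 2.
Surgery tier1 at 21: fill all 25 — 65 left.
Onc tier1 at 15: fill all 50 — 15 left.
Rehab tier1 at 13: only 15 left, fill 15.
Total = 21×25 + 15×50 + 13×15 = 1470.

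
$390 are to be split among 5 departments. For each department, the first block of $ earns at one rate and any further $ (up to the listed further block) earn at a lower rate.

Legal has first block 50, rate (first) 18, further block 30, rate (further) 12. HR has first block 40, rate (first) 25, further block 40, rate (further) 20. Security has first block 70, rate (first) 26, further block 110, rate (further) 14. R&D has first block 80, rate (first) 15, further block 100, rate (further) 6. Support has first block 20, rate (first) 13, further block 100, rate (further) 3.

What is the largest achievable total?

7260

Order all 10 blocks by rate: Security/first 26 > HR/first 25 > HR/second 20 > Legal/first 18 > R&D/first 15 > Security/second 14 > Support/first 13 > Legal/second 12 > R&D/second 6 > Support/second 3.
Fill Security first block (70 at 26) ; 320 left.
Fill HR first block (40 at 25) ; 280 left.
HR second at 20: fill all 40 ; 240 left.
Legal first at 18: fill all 50 ; 190 left.
R&D/first (15): +80 ; 110 left.
Security second at 14: fill all 110 ; 0 left.
Total = 26×70 + 25×40 + 20×40 + 18×50 + 15×80 + 14×110 = 7260.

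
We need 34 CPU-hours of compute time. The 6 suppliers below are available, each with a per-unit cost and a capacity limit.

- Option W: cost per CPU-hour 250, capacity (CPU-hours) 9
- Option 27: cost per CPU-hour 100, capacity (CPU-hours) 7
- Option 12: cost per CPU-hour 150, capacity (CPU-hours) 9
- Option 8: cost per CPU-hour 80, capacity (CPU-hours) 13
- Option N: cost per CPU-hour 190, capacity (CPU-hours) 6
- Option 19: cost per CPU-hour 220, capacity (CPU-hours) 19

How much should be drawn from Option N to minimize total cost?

5

Fill from the cheapest supplier first.
Option 8 at 80: take all 13 CPU-hours ; 21 still needed.
Option 27 at 100: take all 7 CPU-hours ; 14 still needed.
Option 12 at 150: take all 9 CPU-hours ; 5 still needed.
Option N (190): take the remaining 5 ; done.
Option 19, Option W: unused.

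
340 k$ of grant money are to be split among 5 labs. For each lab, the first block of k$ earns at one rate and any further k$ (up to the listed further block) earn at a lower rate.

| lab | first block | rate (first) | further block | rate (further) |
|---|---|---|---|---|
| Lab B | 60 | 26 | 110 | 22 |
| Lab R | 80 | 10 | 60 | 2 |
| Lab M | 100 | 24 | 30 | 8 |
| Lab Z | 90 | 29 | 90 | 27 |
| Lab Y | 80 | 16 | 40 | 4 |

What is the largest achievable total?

9000

Treat each block as its own option and order by rate: Lab Z/T1 29 > Lab Z/T2 27 > Lab B/T1 26 > Lab M/T1 24 > Lab B/T2 22 > Lab Y/T1 16 > Lab R/T1 10 > Lab M/T2 8 > Lab Y/T2 4 > Lab R/T2 2.
Lab Z T1 at 29: fill all 90 → 250 left.
Fill Lab Z T2 block (90 at 27) → 160 left.
Fill Lab B T1 block (60 at 26) → 100 left.
Lab M/T1 (24): +100 → 0 left.
Total = 29×90 + 27×90 + 26×60 + 24×100 = 9000.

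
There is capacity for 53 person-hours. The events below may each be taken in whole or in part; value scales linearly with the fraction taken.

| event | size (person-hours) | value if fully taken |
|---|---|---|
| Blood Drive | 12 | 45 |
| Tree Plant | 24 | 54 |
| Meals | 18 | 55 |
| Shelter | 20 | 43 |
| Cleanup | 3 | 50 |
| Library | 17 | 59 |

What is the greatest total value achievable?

Sort by value density: Cleanup 50/3≈16.7, Blood Drive 45/12≈3.75, Library 59/17≈3.47, Meals 55/18≈3.06, Tree Plant 54/24≈2.25, Shelter 43/20≈2.15.
All 3 person-hours of Cleanup fit (value 50) ; 50 remain.
Take all of Blood Drive (12 person-hours, value 45) ; 38 person-hours left.
All 17 person-hours of Library fit (value 59) ; 21 remain.
Meals: take in full, 18 person-hours for value 55 ; 3 left.
Only 3 person-hours remain; take 3/24 of Tree Plant for value 54×3/24 = 6.75.
Total value = 215.75.

215.75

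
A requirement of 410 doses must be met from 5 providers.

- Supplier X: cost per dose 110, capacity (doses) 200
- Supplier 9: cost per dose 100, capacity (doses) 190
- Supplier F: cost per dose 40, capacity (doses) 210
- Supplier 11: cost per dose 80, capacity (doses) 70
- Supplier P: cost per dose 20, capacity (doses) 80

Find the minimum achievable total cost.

20600

Use providers in increasing cost order.
Supplier P (20): use full 80 — 330 doses to go.
Take 210 from Supplier F at 40 — need 120 more.
Take 70 from Supplier 11 at 80 — need 50 more.
Take 50 from Supplier 9 at 100 to finish.
Supplier X: unused.
Cost = 80×20 + 210×40 + 70×80 + 50×100 = 20600.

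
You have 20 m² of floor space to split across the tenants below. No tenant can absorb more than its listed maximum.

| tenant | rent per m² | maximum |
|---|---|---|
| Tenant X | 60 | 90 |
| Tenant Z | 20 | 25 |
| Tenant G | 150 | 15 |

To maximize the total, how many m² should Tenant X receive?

Highest rent per m² first: Tenant G 150 > Tenant X 60 > Tenant Z 20.
Tenant G takes 15 to reach its cap of 15 ; 5 left.
Only 5 left; Tenant X takes them to reach 5.

5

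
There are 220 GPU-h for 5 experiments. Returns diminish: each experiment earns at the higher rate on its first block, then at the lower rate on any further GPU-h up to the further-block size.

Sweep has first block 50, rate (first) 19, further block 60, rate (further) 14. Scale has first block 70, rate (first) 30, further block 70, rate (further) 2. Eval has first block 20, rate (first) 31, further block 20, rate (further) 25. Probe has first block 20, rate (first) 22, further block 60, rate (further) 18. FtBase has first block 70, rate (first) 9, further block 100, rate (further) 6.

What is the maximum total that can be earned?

Order all 10 blocks by rate: Eval/T1 31 > Scale/T1 30 > Eval/T2 25 > Probe/T1 22 > Sweep/T1 19 > Probe/T2 18 > Sweep/T2 14 > FtBase/T1 9 > FtBase/T2 6 > Scale/T2 2.
Eval/T1 (31): +20 — 200 left.
Fill Scale T1 block (70 at 30) — 130 left.
Eval/T2 (25): +20 — 110 left.
Probe T1 at 22: fill all 20 — 90 left.
Sweep/T1 (19): +50 — 40 left.
Probe/T2: +40 of 60 at 18; pool empty.
Total = 31×20 + 30×70 + 25×20 + 22×20 + 19×50 + 18×40 = 5330.

5330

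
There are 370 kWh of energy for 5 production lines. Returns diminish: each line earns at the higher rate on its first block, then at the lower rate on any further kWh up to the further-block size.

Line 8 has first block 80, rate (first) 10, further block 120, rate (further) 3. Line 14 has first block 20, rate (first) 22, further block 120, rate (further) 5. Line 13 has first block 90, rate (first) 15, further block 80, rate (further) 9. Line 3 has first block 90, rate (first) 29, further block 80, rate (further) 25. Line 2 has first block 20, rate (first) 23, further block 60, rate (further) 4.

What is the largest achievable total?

Order all 10 blocks by rate: Line 3/first 29 > Line 3/second 25 > Line 2/first 23 > Line 14/first 22 > Line 13/first 15 > Line 8/first 10 > Line 13/second 9 > Line 14/second 5 > Line 2/second 4 > Line 8/second 3.
Line 3/first (29): +90 → 280 left.
Line 3 second at 25: fill all 80 → 200 left.
Line 2 first at 23: fill all 20 → 180 left.
Line 14 first at 22: fill all 20 → 160 left.
Fill Line 13 first block (90 at 15) → 70 left.
70 remain; put them into Line 8 first at 10.
Total = 29×90 + 25×80 + 23×20 + 22×20 + 15×90 + 10×70 = 7560.

7560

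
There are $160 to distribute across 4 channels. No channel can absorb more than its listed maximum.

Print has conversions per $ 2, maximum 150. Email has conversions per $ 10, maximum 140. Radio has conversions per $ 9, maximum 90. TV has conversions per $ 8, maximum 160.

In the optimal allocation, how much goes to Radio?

20

Rank by conversions per $: Email 10 > Radio 9 > TV 8 > Print 2.
Email takes 140 to reach its cap of 140 — 20 left.
Radio has room for 90 but only 20 remain, so it gets 20.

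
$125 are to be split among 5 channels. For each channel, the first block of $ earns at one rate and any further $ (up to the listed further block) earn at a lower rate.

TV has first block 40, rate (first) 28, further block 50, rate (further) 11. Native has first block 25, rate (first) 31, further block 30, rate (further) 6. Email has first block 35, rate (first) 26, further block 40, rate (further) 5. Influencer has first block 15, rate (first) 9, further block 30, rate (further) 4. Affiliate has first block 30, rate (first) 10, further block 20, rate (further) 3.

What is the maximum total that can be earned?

3080

Rank every tier by rate: Native/tier1 31 > TV/tier1 28 > Email/tier1 26 > TV/tier2 11 > Affiliate/tier1 10 > Influencer/tier1 9 > Native/tier2 6 > Email/tier2 5 > Influencer/tier2 4 > Affiliate/tier2 3.
Fill Native tier1 block (25 at 31) — 100 left.
TV/tier1 (28): +40 — 60 left.
Fill Email tier1 block (35 at 26) — 25 left.
TV/tier2: +25 of 50 at 11; pool empty.
Total = 31×25 + 28×40 + 26×35 + 11×25 = 3080.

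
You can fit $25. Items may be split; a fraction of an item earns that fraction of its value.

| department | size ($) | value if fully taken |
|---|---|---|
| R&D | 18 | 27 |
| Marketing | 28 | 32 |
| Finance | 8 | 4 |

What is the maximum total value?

Rank by value-to-size ratio: R&D 27/18≈1.5, Marketing 32/28≈1.14, Finance 4/8≈0.5.
R&D: take in full, 18 $ for value 27 — 7 left.
7 $ left: a 7/28 share of Marketing gives 32×7/28 = 8.
Total value = 35.

35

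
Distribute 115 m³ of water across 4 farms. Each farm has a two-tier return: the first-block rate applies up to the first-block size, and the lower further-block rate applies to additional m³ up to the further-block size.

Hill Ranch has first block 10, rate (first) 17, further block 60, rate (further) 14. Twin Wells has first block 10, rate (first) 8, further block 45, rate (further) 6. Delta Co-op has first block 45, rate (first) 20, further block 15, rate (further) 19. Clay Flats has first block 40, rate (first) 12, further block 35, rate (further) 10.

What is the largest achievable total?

Rank every tier by rate: Delta Co-op/first 20 > Delta Co-op/second 19 > Hill Ranch/first 17 > Hill Ranch/second 14 > Clay Flats/first 12 > Clay Flats/second 10 > Twin Wells/first 8 > Twin Wells/second 6.
Delta Co-op first at 20: fill all 45 — 70 left.
Fill Delta Co-op second block (15 at 19) — 55 left.
Hill Ranch/first (17): +10 — 45 left.
Hill Ranch second at 14: only 45 left, fill 45.
Total = 20×45 + 19×15 + 17×10 + 14×45 = 1985.

1985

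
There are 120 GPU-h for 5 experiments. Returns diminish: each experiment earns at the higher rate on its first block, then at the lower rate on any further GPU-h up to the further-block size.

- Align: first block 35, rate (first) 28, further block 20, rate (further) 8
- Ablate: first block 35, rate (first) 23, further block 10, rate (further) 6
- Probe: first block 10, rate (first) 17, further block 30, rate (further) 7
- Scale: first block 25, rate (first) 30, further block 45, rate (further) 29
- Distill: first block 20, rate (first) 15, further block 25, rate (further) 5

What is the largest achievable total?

3380

Treat each block as its own option and order by rate: Scale/first 30 > Scale/second 29 > Align/first 28 > Ablate/first 23 > Probe/first 17 > Distill/first 15 > Align/second 8 > Probe/second 7 > Ablate/second 6 > Distill/second 5.
Scale first at 30: fill all 25 → 95 left.
Scale/second (29): +45 → 50 left.
Align/first (28): +35 → 15 left.
Ablate first at 23: only 15 left, fill 15.
Total = 30×25 + 29×45 + 28×35 + 23×15 = 3380.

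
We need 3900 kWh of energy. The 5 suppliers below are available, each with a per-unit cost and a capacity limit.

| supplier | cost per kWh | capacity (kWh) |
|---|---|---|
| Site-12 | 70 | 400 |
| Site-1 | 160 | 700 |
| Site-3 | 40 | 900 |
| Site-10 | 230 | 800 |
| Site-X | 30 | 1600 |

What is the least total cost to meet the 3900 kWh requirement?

Fill from the cheapest supplier first.
Site-X (30): use full 1600 → 2300 kWh to go.
Site-3 at 40: take all 900 kWh → 1400 still needed.
Site-12 (70): use full 400 → 1000 kWh to go.
Take 700 from Site-1 at 160 → need 300 more.
Site-10 at 230: take 300 of its 800 → requirement met.
Cost = 1600×30 + 900×40 + 400×70 + 700×160 + 300×230 = 293000.

293000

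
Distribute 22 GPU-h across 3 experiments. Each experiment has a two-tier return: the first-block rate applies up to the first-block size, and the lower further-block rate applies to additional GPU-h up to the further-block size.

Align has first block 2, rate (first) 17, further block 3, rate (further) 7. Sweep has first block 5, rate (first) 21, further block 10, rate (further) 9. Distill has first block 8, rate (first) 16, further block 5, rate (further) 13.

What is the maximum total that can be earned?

350

Order all 6 blocks by rate: Sweep/first 21 > Align/first 17 > Distill/first 16 > Distill/second 13 > Sweep/second 9 > Align/second 7.
Sweep/first (21): +5 → 17 left.
Align/first (17): +2 → 15 left.
Distill/first (16): +8 → 7 left.
Distill second at 13: fill all 5 → 2 left.
Sweep/second: +2 of 10 at 9; pool empty.
Total = 21×5 + 17×2 + 16×8 + 13×5 + 9×2 = 350.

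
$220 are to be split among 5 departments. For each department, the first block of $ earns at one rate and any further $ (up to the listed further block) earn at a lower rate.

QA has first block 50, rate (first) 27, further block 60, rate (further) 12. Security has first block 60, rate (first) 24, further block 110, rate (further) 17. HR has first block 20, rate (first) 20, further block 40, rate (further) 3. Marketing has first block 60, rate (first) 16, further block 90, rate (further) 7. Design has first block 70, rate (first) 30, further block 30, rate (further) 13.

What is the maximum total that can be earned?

5630

Treat each block as its own option and order by rate: Design/first 30 > QA/first 27 > Security/first 24 > HR/first 20 > Security/second 17 > Marketing/first 16 > Design/second 13 > QA/second 12 > Marketing/second 7 > HR/second 3.
Design first at 30: fill all 70 ; 150 left.
QA first at 27: fill all 50 ; 100 left.
Fill Security first block (60 at 24) ; 40 left.
Fill HR first block (20 at 20) ; 20 left.
Security second at 17: only 20 left, fill 20.
Total = 30×70 + 27×50 + 24×60 + 20×20 + 17×20 = 5630.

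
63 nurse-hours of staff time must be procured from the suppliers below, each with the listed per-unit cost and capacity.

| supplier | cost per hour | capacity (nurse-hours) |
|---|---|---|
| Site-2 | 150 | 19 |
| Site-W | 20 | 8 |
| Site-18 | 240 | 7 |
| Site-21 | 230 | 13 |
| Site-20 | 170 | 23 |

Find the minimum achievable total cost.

9910

Fill from the cheapest supplier first.
Site-W (20): use full 8 ; 55 nurse-hours to go.
Take 19 from Site-2 at 150 ; need 36 more.
Take 23 from Site-20 at 170 ; need 13 more.
Take 13 from Site-21 at 230 ; need 0 more.
Site-18: unused.
Cost = 8×20 + 19×150 + 23×170 + 13×230 = 9910.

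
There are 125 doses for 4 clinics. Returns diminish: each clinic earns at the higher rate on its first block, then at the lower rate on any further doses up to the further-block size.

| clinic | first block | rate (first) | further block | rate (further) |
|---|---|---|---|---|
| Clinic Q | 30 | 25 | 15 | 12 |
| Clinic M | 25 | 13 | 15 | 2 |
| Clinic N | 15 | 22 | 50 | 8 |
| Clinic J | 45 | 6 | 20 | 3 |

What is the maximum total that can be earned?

1905

Rank every tier by rate: Clinic Q/tier1 25 > Clinic N/tier1 22 > Clinic M/tier1 13 > Clinic Q/tier2 12 > Clinic N/tier2 8 > Clinic J/tier1 6 > Clinic J/tier2 3 > Clinic M/tier2 2.
Fill Clinic Q tier1 block (30 at 25) ; 95 left.
Clinic N tier1 at 22: fill all 15 ; 80 left.
Clinic M tier1 at 13: fill all 25 ; 55 left.
Clinic Q tier2 at 12: fill all 15 ; 40 left.
Clinic N/tier2: +40 of 50 at 8; pool empty.
Total = 25×30 + 22×15 + 13×25 + 12×15 + 8×40 = 1905.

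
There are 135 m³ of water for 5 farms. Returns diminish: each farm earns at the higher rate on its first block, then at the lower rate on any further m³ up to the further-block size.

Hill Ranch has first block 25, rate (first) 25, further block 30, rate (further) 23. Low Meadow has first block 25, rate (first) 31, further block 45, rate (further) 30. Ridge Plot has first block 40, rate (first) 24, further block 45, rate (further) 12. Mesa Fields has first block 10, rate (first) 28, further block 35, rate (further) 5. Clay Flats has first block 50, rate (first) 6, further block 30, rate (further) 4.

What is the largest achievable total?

Rank every tier by rate: Low Meadow/tier1 31 > Low Meadow/tier2 30 > Mesa Fields/tier1 28 > Hill Ranch/tier1 25 > Ridge Plot/tier1 24 > Hill Ranch/tier2 23 > Ridge Plot/tier2 12 > Clay Flats/tier1 6 > Mesa Fields/tier2 5 > Clay Flats/tier2 4.
Low Meadow tier1 at 31: fill all 25 ; 110 left.
Low Meadow tier2 at 30: fill all 45 ; 65 left.
Fill Mesa Fields tier1 block (10 at 28) ; 55 left.
Fill Hill Ranch tier1 block (25 at 25) ; 30 left.
Ridge Plot tier1 at 24: only 30 left, fill 30.
Total = 31×25 + 30×45 + 28×10 + 25×25 + 24×30 = 3750.

3750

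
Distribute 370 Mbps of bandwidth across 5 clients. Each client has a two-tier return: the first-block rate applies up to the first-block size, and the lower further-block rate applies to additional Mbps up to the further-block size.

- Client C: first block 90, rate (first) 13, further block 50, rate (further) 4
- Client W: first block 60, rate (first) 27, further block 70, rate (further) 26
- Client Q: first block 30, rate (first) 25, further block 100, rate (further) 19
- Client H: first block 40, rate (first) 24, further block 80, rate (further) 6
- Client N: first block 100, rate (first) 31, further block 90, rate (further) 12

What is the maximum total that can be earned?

9580

Treat each block as its own option and order by rate: Client N/T1 31 > Client W/T1 27 > Client W/T2 26 > Client Q/T1 25 > Client H/T1 24 > Client Q/T2 19 > Client C/T1 13 > Client N/T2 12 > Client H/T2 6 > Client C/T2 4.
Client N T1 at 31: fill all 100 ; 270 left.
Client W/T1 (27): +60 ; 210 left.
Client W T2 at 26: fill all 70 ; 140 left.
Fill Client Q T1 block (30 at 25) ; 110 left.
Fill Client H T1 block (40 at 24) ; 70 left.
Client Q T2 at 19: only 70 left, fill 70.
Total = 31×100 + 27×60 + 26×70 + 25×30 + 24×40 + 19×70 = 9580.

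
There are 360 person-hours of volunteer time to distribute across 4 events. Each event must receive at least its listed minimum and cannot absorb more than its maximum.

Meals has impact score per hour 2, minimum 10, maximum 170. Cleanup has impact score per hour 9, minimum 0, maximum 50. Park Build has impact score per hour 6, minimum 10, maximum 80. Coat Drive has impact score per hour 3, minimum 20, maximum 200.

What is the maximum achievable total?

1590

Meeting every minimum uses 10+0+10+20 = 40 person-hours, leaving 320.
Order the events by impact score per hour: Cleanup 9 > Park Build 6 > Coat Drive 3 > Meals 2.
Cleanup: +50 to 50 (cap) → 270 left.
Park Build takes 70 more to reach its cap of 80 → 200 left.
Coat Drive: +180 to 200 (cap) → 20 left.
Meals has room for 160 more but only 20 remain, so it gets 30.
Total = 2×30 + 9×50 + 6×80 + 3×200 = 1590.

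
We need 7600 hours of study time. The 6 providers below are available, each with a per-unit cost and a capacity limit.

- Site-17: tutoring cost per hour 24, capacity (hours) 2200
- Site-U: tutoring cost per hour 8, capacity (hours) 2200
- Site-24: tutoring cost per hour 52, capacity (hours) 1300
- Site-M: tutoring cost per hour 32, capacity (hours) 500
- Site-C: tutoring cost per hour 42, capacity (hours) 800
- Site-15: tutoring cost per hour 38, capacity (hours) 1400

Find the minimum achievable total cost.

Use providers in increasing cost order.
Site-U (8): use full 2200 → 5400 hours to go.
Take 2200 from Site-17 at 24 → need 3200 more.
Take 500 from Site-M at 32 → need 2700 more.
Site-15 (38): use full 1400 → 1300 hours to go.
Site-C (42): use full 800 → 500 hours to go.
Take 500 from Site-24 at 52 to finish.
Cost = 2200×8 + 2200×24 + 500×32 + 1400×38 + 800×42 + 500×52 = 199200.

199200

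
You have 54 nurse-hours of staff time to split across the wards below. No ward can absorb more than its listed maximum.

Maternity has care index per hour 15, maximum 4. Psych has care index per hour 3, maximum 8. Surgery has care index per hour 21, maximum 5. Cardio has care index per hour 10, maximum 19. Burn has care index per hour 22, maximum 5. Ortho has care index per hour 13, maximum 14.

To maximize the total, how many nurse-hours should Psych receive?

Order the wards by care index per hour: Burn 22 > Surgery 21 > Maternity 15 > Ortho 13 > Cardio 10 > Psych 3.
Burn takes 5 to reach its cap of 5 ; 49 left.
Surgery: +5 to 5 (cap) ; 44 left.
Maternity takes 4 to reach its cap of 4 ; 40 left.
Ortho takes 14 to reach its cap of 14 ; 26 left.
Give Cardio 19 to hit its cap of 19 ; 7 left.
Psych has room for 8 but only 7 remain, so it gets 7.

7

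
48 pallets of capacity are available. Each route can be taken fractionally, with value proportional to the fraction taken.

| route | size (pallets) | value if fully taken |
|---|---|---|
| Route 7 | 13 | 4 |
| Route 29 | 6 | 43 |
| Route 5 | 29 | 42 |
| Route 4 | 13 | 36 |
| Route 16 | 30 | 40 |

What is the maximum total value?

121

Best value per unit of size first: Route 29 43/6≈7.17, Route 4 36/13≈2.77, Route 5 42/29≈1.45, Route 16 40/30≈1.33, Route 7 4/13≈0.308.
Route 29: take in full, 6 pallets for value 43 ; 42 left.
All 13 pallets of Route 4 fit (value 36) ; 29 remain.
Take all of Route 5 (29 pallets, value 42) ; 0 pallets left.
Total value = 121.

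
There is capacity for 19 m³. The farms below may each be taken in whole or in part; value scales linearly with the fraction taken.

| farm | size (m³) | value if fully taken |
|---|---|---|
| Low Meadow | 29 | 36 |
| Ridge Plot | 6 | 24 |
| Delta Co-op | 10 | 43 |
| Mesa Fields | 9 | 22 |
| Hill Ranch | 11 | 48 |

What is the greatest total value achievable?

82.4

Sort by value density: Hill Ranch 48/11≈4.36, Delta Co-op 43/10≈4.3, Ridge Plot 24/6≈4, Mesa Fields 22/9≈2.44, Low Meadow 36/29≈1.24.
Hill Ranch: take in full, 11 m³ for value 48 — 8 left.
8 m³ left: a 8/10 share of Delta Co-op gives 43×8/10 = 34.4.
Total value = 82.4.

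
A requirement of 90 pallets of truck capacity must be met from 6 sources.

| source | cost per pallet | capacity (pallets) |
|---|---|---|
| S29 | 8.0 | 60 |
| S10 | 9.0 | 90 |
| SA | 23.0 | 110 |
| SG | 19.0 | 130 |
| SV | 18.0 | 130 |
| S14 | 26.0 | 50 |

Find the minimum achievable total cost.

Fill from the cheapest source first.
Take 60 from S29 at 8.0 ; need 30 more.
Take 30 from S10 at 9.0 to finish.
SV, SG, SA, S14: unused.
Cost = 60×8.0 + 30×9.0 = 750.

750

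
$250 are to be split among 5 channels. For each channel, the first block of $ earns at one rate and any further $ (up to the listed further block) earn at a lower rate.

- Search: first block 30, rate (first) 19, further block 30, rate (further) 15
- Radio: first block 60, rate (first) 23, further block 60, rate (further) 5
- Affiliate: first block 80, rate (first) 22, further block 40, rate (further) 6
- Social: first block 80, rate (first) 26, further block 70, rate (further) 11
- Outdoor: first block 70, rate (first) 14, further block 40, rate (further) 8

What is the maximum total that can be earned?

5790

Order all 10 blocks by rate: Social/first 26 > Radio/first 23 > Affiliate/first 22 > Search/first 19 > Search/second 15 > Outdoor/first 14 > Social/second 11 > Outdoor/second 8 > Affiliate/second 6 > Radio/second 5.
Social first at 26: fill all 80 → 170 left.
Radio/first (23): +60 → 110 left.
Affiliate/first (22): +80 → 30 left.
Search first at 19: fill all 30 → 0 left.
Total = 26×80 + 23×60 + 22×80 + 19×30 = 5790.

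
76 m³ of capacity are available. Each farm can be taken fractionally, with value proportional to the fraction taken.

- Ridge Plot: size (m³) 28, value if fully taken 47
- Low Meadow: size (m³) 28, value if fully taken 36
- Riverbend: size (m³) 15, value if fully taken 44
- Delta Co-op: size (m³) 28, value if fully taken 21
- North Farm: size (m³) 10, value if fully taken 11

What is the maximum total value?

Best value per unit of size first: Riverbend 44/15≈2.93, Ridge Plot 47/28≈1.68, Low Meadow 36/28≈1.29, North Farm 11/10≈1.1, Delta Co-op 21/28≈0.75.
Take all of Riverbend (15 m³, value 44) → 61 m³ left.
Ridge Plot: take in full, 28 m³ for value 47 → 33 left.
Low Meadow: take in full, 28 m³ for value 36 → 5 left.
5 m³ left: a 5/10 share of North Farm gives 11×5/10 = 5.5.
Total value = 132.5.

132.5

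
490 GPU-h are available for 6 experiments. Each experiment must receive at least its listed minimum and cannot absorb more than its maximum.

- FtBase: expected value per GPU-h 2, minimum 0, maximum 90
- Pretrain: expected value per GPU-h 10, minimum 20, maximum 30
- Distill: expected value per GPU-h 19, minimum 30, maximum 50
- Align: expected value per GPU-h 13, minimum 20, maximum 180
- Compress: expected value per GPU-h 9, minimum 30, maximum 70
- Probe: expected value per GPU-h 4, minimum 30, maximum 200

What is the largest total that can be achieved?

4860

Meeting every minimum uses 0+20+30+20+30+30 = 130 GPU-h, leaving 360.
Order the experiments by expected value per GPU-h: Distill 19 > Align 13 > Pretrain 10 > Compress 9 > Probe 4 > FtBase 2.
Distill takes 20 more to reach its cap of 50 — 340 left.
Give Align 160 more to hit its cap of 180 — 180 left.
Give Pretrain 10 more to hit its cap of 30 — 170 left.
Give Compress 40 more to hit its cap of 70 — 130 left.
Probe has room for 170 more but only 130 remain, so it gets 160.
Total = 10×30 + 19×50 + 13×180 + 9×70 + 4×160 = 4860.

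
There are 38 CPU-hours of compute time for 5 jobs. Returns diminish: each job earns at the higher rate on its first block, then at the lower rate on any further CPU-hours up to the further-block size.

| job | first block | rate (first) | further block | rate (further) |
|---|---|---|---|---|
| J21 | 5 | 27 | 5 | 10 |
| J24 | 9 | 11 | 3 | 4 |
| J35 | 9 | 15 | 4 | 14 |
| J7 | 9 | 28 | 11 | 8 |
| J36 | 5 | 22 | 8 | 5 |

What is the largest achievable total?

754

Rank every tier by rate: J7/tier1 28 > J21/tier1 27 > J36/tier1 22 > J35/tier1 15 > J35/tier2 14 > J24/tier1 11 > J21/tier2 10 > J7/tier2 8 > J36/tier2 5 > J24/tier2 4.
Fill J7 tier1 block (9 at 28) → 29 left.
J21 tier1 at 27: fill all 5 → 24 left.
J36 tier1 at 22: fill all 5 → 19 left.
Fill J35 tier1 block (9 at 15) → 10 left.
J35/tier2 (14): +4 → 6 left.
J24 tier1 at 11: only 6 left, fill 6.
Total = 28×9 + 27×5 + 22×5 + 15×9 + 14×4 + 11×6 = 754.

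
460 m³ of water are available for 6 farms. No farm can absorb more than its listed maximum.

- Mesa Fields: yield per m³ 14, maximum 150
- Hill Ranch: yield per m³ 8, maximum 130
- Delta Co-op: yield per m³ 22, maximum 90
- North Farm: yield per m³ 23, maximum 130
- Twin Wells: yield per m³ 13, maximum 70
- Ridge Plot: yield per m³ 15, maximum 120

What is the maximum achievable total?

Rank by yield per m³: North Farm 23 > Delta Co-op 22 > Ridge Plot 15 > Mesa Fields 14 > Twin Wells 13 > Hill Ranch 8.
North Farm takes 130 to reach its cap of 130 → 330 left.
Delta Co-op: +90 to 90 (cap) → 240 left.
Give Ridge Plot 120 to hit its cap of 120 → 120 left.
Only 120 left; Mesa Fields takes them to reach 120.
Total = 14×120 + 22×90 + 23×130 + 15×120 = 8450.

8450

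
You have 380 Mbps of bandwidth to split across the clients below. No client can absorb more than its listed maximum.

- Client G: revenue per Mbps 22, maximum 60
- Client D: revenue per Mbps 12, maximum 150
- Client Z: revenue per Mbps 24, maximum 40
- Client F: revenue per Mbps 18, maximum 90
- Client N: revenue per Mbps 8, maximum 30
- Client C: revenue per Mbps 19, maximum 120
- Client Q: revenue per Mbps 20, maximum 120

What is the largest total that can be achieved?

Highest revenue per Mbps first: Client Z 24 > Client G 22 > Client Q 20 > Client C 19 > Client F 18 > Client D 12 > Client N 8.
Give Client Z 40 to hit its cap of 40 — 340 left.
Give Client G 60 to hit its cap of 60 — 280 left.
Give Client Q 120 to hit its cap of 120 — 160 left.
Client C: +120 to 120 (cap) — 40 left.
Only 40 left; Client F takes them to reach 40.
Total = 22×60 + 24×40 + 18×40 + 19×120 + 20×120 = 7680.

7680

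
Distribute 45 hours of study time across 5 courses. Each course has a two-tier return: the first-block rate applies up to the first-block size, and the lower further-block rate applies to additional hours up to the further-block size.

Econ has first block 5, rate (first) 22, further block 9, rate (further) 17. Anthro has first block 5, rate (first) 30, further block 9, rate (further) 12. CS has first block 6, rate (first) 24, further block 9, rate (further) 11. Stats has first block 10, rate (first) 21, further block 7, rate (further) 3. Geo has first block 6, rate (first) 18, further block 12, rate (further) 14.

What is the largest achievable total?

Rank every tier by rate: Anthro/tier1 30 > CS/tier1 24 > Econ/tier1 22 > Stats/tier1 21 > Geo/tier1 18 > Econ/tier2 17 > Geo/tier2 14 > Anthro/tier2 12 > CS/tier2 11 > Stats/tier2 3.
Anthro/tier1 (30): +5 ; 40 left.
CS tier1 at 24: fill all 6 ; 34 left.
Fill Econ tier1 block (5 at 22) ; 29 left.
Fill Stats tier1 block (10 at 21) ; 19 left.
Fill Geo tier1 block (6 at 18) ; 13 left.
Econ tier2 at 17: fill all 9 ; 4 left.
4 remain; put them into Geo tier2 at 14.
Total = 30×5 + 24×6 + 22×5 + 21×10 + 18×6 + 17×9 + 14×4 = 931.

931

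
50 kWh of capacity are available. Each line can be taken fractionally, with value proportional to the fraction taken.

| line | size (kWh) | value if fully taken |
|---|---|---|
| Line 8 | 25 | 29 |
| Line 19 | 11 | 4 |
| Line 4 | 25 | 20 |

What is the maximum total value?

Best value per unit of size first: Line 8 29/25≈1.16, Line 4 20/25≈0.8, Line 19 4/11≈0.364.
All 25 kWh of Line 8 fit (value 29) — 25 remain.
All 25 kWh of Line 4 fit (value 20) — 0 remain.
Total value = 49.

49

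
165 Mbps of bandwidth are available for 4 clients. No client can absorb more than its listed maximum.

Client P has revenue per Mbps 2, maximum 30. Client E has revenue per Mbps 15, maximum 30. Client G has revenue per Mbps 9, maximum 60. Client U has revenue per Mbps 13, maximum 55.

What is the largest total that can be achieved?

1745

Highest revenue per Mbps first: Client E 15 > Client U 13 > Client G 9 > Client P 2.
Give Client E 30 to hit its cap of 30 ; 135 left.
Client U: +55 to 55 (cap) ; 80 left.
Give Client G 60 to hit its cap of 60 ; 20 left.
Client P has room for 30 but only 20 remain, so it gets 20.
Total = 2×20 + 15×30 + 9×60 + 13×55 = 1745.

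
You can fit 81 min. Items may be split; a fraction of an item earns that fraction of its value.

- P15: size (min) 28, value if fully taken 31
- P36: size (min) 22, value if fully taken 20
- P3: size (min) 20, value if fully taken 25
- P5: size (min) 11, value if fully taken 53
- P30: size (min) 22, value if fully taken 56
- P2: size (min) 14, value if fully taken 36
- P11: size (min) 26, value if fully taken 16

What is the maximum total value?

Rank by value-to-size ratio: P5 53/11≈4.82, P2 36/14≈2.57, P30 56/22≈2.55, P3 25/20≈1.25, P15 31/28≈1.11, P36 20/22≈0.909, P11 16/26≈0.615.
Take all of P5 (11 min, value 53) — 70 min left.
P2: take in full, 14 min for value 36 — 56 left.
P30: take in full, 22 min for value 56 — 34 left.
P3: take in full, 20 min for value 25 — 14 left.
Only 14 min remain; take 14/28 of P15 for value 31×14/28 = 15.5.
Total value = 185.5.

185.5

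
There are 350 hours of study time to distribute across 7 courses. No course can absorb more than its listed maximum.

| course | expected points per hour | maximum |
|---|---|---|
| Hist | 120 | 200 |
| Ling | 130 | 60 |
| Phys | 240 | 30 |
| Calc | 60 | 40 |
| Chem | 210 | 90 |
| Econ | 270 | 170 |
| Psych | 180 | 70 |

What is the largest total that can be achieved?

82800

Rank by expected points per hour: Econ 270 > Phys 240 > Chem 210 > Psych 180 > Ling 130 > Hist 120 > Calc 60.
Econ takes 170 to reach its cap of 170 ; 180 left.
Phys: +30 to 30 (cap) ; 150 left.
Give Chem 90 to hit its cap of 90 ; 60 left.
Psych: +60 (room for 70) → 60. Pool exhausted.
Total = 240×30 + 210×90 + 270×170 + 180×60 = 82800.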